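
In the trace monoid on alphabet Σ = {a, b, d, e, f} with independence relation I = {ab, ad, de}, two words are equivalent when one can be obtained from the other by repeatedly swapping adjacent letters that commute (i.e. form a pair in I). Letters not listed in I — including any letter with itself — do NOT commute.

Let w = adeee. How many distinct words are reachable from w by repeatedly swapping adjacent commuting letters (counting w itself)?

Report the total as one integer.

5

drop 0:a onto floor
drop 1:d onto floor
drop 2:e onto {0:a}
drop 3:e onto {2:e}
drop 4:e onto {3:e}
ground layer = {0:a, 1:d}
drop-orders for the pieces not yet dropped (sum over which currently-grounded one goes next):
  1 to go: {1} 1  {4} 1
  2 to go: {1,4} 2  {3,4} 1
  3 to go: {1,3,4} 3  {2,3,4} 1
  if 0:a drops first: 4 orders
  if 1:d drops first: 1 orders
heap linearizations: 5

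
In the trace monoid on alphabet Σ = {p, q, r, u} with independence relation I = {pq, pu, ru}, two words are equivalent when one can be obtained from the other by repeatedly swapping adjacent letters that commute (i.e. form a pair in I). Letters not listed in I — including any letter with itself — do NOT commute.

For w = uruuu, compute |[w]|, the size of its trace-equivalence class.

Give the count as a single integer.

drop 0:u onto floor
drop 1:r onto floor
drop 2:u onto {0:u}
drop 3:u onto {2:u}
drop 4:u onto {3:u}
ground layer = {0:u, 1:r}
drop-orders for the pieces not yet dropped (sum over which currently-grounded one goes next):
  1 to go: {1} 1  {4} 1
  2 to go: {1,4} 2  {3,4} 1
  3 to go: {1,3,4} 3  {2,3,4} 1
  if 0:u drops first: 4 orders
  if 1:r drops first: 1 orders
heap linearizations: 5

5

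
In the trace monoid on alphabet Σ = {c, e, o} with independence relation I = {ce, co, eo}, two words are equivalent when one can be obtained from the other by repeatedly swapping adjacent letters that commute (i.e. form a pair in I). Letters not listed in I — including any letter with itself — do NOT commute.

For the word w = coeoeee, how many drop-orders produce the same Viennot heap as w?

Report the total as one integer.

105

#0=c has no predecessor
#1=o has no predecessor
#2=e has no predecessor
#3=o depends on [1:o]
#4=e depends on [2:e]
#5=e depends on [4:e]
#6=e depends on [5:e]
sources: [0:c, 1:o, 2:e]
N(rest) = Σ N(rest − s) over sources s of rest; N(one piece) = 1:
  size 1 → [0]=1  [3]=1  [6]=1
  size 2 → [0,3]=2  [0,6]=2  [1,3]=1  [3,6]=2  [5,6]=1
  size 3 → [0,1,3]=3  [0,3,6]=6  [0,5,6]=3  [1,3,6]=3  [3,5,6]=3  [4,5,6]=1
  size 4 → [0,1,3,6]=12  [0,3,5,6]=12  [0,4,5,6]=4  [1,3,5,6]=6  [2,4,5,6]=1  [3,4,5,6]=4
  size 5 → [0,1,3,5,6]=30  [0,2,4,5,6]=5  [0,3,4,5,6]=20  [1,3,4,5,6]=10  [2,3,4,5,6]=5
  first=0(c) contributes 15
  first=1(o) contributes 30
  first=2(e) contributes 60
|[w]| = 105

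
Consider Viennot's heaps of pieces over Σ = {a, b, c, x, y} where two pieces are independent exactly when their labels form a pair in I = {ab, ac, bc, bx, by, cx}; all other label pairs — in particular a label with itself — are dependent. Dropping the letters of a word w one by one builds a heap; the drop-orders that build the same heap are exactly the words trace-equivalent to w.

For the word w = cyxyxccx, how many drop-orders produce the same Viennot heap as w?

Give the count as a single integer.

piece 0:c — minimal
piece 1:y rests on {0:c}
piece 2:x rests on {1:y}
piece 3:y rests on {2:x}
piece 4:x rests on {3:y}
piece 5:c rests on {3:y}
piece 6:c rests on {5:c}
piece 7:x rests on {4:x}
minimal pieces: {0:c}
ways to finish when only these pieces remain (= sum over removing one remaining piece with nothing left below it):
  1 left: {6}→1  {7}→1
  2 left: {4,7}→1  {5,6}→1  {6,7}→2
  3 left: {4,6,7}→3  {5,6,7}→3
  4 left: {4,5,6,7}→6
  5 left: {3,4,5,6,7}→6
  6 left: {2,3,4,5,6,7}→6
  placing 0:c first → 6 extensions

6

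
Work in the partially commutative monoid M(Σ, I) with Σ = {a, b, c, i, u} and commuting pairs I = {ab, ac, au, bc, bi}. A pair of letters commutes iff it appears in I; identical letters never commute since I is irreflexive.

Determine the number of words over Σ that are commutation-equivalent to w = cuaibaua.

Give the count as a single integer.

drop 0:c onto floor
drop 1:u onto {0:c}
drop 2:a onto floor
drop 3:i onto {1:u, 2:a}
drop 4:b onto {1:u}
drop 5:a onto {3:i}
drop 6:u onto {3:i, 4:b}
drop 7:a onto {5:a}
ground layer = {0:c, 2:a}
drop-orders for the pieces not yet dropped (sum over which currently-grounded one goes next):
  1 to go: {6} 1  {7} 1
  2 to go: {4,6} 1  {5,7} 1  {6,7} 2
  3 to go: {4,6,7} 3  {5,6,7} 3
  4 to go: {3,5,6,7} 3  {4,5,6,7} 6
  5 to go: {2,3,5,6,7} 3  {3,4,5,6,7} 9
  6 to go: {1,3,4,5,6,7} 9  {2,3,4,5,6,7} 12
  if 0:c drops first: 21 orders
  if 2:a drops first: 9 orders
heap linearizations: 30

30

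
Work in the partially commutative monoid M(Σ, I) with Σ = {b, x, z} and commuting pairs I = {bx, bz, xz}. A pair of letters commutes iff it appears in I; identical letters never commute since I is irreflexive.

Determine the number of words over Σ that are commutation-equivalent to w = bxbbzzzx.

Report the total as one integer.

560

#0=b has no predecessor
#1=x has no predecessor
#2=b depends on [0:b]
#3=b depends on [2:b]
#4=z has no predecessor
#5=z depends on [4:z]
#6=z depends on [5:z]
#7=x depends on [1:x]
sources: [0:b, 1:x, 4:z]
N(rest) = Σ N(rest − s) over sources s of rest; N(one piece) = 1:
  size 1 → [3]=1  [6]=1  [7]=1
  size 2 → [1,7]=1  [2,3]=1  [3,6]=2  [3,7]=2  [5,6]=1  [6,7]=2
  size 3 → [0,2,3]=1  [1,3,7]=3  [1,6,7]=3  [2,3,6]=3  [2,3,7]=3  [3,5,6]=3  [3,6,7]=6  [4,5,6]=1  [5,6,7]=3
  size 4 → [0,2,3,6]=4  [0,2,3,7]=4  [1,2,3,7]=6  [1,3,6,7]=12  [1,5,6,7]=6  [2,3,5,6]=6  [2,3,6,7]=12  [3,4,5,6]=4  [3,5,6,7]=12  [4,5,6,7]=4
  size 5 → [0,1,2,3,7]=10  [0,2,3,5,6]=10  [0,2,3,6,7]=20  [1,2,3,6,7]=30  [1,3,5,6,7]=30  [1,4,5,6,7]=10  [2,3,4,5,6]=10  [2,3,5,6,7]=30  [3,4,5,6,7]=20
  size 6 → [0,1,2,3,6,7]=60  [0,2,3,4,5,6]=20  [0,2,3,5,6,7]=60  [1,2,3,5,6,7]=90  [1,3,4,5,6,7]=60  [2,3,4,5,6,7]=60
  first=0(b) contributes 210
  first=1(x) contributes 140
  first=4(z) contributes 210
|[w]| = 560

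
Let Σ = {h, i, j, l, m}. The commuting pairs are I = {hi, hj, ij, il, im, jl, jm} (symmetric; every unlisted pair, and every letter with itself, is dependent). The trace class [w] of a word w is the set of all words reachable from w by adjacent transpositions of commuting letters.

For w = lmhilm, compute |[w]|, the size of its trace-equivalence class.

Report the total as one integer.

drop 0:l onto floor
drop 1:m onto {0:l}
drop 2:h onto {1:m}
drop 3:i onto floor
drop 4:l onto {2:h}
drop 5:m onto {4:l}
ground layer = {0:l, 3:i}
drop-orders for the pieces not yet dropped (sum over which currently-grounded one goes next):
  1 to go: {3} 1  {5} 1
  2 to go: {3,5} 2  {4,5} 1
  3 to go: {2,4,5} 1  {3,4,5} 3
  4 to go: {1,2,4,5} 1  {2,3,4,5} 4
  if 0:l drops first: 5 orders
  if 3:i drops first: 1 orders
heap linearizations: 6

6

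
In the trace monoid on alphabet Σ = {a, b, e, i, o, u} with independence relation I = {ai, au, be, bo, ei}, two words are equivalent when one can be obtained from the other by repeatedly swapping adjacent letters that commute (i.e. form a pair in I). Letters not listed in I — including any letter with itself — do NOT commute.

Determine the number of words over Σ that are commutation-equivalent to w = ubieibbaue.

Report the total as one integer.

drop 0:u onto floor
drop 1:b onto {0:u}
drop 2:i onto {1:b}
drop 3:e onto {0:u}
drop 4:i onto {2:i}
drop 5:b onto {4:i}
drop 6:b onto {5:b}
drop 7:a onto {3:e, 6:b}
drop 8:u onto {3:e, 6:b}
drop 9:e onto {7:a, 8:u}
ground layer = {0:u}
drop-orders for the pieces not yet dropped (sum over which currently-grounded one goes next):
  1 to go: {9} 1
  2 to go: {7,9} 1  {8,9} 1
  3 to go: {7,8,9} 2
  4 to go: {3,7,8,9} 2  {6,7,8,9} 2
  5 to go: {3,6,7,8,9} 4  {5,6,7,8,9} 2
  6 to go: {3,5,6,7,8,9} 6  {4,5,6,7,8,9} 2
  7 to go: {2,4,5,6,7,8,9} 2  {3,4,5,6,7,8,9} 8
  8 to go: {1,2,4,5,6,7,8,9} 2  {2,3,4,5,6,7,8,9} 10
  if 0:u drops first: 12 orders

12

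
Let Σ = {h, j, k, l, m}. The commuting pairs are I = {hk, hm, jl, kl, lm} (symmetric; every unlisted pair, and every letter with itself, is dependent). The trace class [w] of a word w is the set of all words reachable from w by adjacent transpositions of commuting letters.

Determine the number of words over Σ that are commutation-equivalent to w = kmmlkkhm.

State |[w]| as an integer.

drop 0:k onto floor
drop 1:m onto {0:k}
drop 2:m onto {1:m}
drop 3:l onto floor
drop 4:k onto {2:m}
drop 5:k onto {4:k}
drop 6:h onto {3:l}
drop 7:m onto {5:k}
ground layer = {0:k, 3:l}
drop-orders for the pieces not yet dropped (sum over which currently-grounded one goes next):
  1 to go: {6} 1  {7} 1
  2 to go: {3,6} 1  {5,7} 1  {6,7} 2
  3 to go: {3,6,7} 3  {4,5,7} 1  {5,6,7} 3
  4 to go: {2,4,5,7} 1  {3,5,6,7} 6  {4,5,6,7} 4
  5 to go: {1,2,4,5,7} 1  {2,4,5,6,7} 5  {3,4,5,6,7} 10
  6 to go: {0,1,2,4,5,7} 1  {1,2,4,5,6,7} 6  {2,3,4,5,6,7} 15
  if 0:k drops first: 21 orders
  if 3:l drops first: 7 orders
heap linearizations: 28

28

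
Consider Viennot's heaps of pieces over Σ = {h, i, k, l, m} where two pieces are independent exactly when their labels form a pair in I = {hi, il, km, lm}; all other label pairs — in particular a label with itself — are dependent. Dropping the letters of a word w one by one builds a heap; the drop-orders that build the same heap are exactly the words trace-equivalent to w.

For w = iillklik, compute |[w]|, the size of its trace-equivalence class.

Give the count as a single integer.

12

0(i) covers ∅
1(i) covers 0:i
2(l) covers ∅
3(l) covers 2:l
4(k) covers 1:i, 3:l
5(l) covers 4:k
6(i) covers 4:k
7(k) covers 5:l, 6:i
floor of heap: 0:i, 2:l
completions by unplaced set U, small U first (add the entries for U minus each lowest piece of U):
  |U|=1: {7}:1
  |U|=2: {5,7}:1  {6,7}:1
  |U|=3: {5,6,7}:2
  |U|=4: {4,5,6,7}:2
  |U|=5: {1,4,5,6,7}:2  {3,4,5,6,7}:2
  |U|=6: {0,1,4,5,6,7}:2  {1,3,4,5,6,7}:4  {2,3,4,5,6,7}:2
  start at 0(i): 6
  start at 2(l): 6
sum over floor = 12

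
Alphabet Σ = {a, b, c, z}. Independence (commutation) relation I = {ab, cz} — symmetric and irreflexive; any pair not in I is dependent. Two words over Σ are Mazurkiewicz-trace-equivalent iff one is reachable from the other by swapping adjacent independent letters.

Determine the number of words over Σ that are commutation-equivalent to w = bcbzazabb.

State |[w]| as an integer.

piece 0:b — minimal
piece 1:c rests on {0:b}
piece 2:b rests on {1:c}
piece 3:z rests on {2:b}
piece 4:a rests on {3:z}
piece 5:z rests on {4:a}
piece 6:a rests on {5:z}
piece 7:b rests on {5:z}
piece 8:b rests on {7:b}
minimal pieces: {0:b}
ways to finish when only these pieces remain (= sum over removing one remaining piece with nothing left below it):
  1 left: {6}→1  {8}→1
  2 left: {6,8}→2  {7,8}→1
  3 left: {6,7,8}→3
  4 left: {5,6,7,8}→3
  5 left: {4,5,6,7,8}→3
  6 left: {3,4,5,6,7,8}→3
  7 left: {2,3,4,5,6,7,8}→3
  placing 0:b first → 3 extensions

3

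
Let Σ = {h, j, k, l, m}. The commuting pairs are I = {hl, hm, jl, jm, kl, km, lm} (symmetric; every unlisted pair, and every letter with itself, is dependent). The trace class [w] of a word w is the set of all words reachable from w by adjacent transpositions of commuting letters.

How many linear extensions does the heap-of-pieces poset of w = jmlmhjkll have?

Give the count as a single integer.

1260

#0=j has no predecessor
#1=m has no predecessor
#2=l has no predecessor
#3=m depends on [1:m]
#4=h depends on [0:j]
#5=j depends on [4:h]
#6=k depends on [5:j]
#7=l depends on [2:l]
#8=l depends on [7:l]
sources: [0:j, 1:m, 2:l]
N(rest) = Σ N(rest − s) over sources s of rest; N(one piece) = 1:
  size 1 → [3]=1  [6]=1  [8]=1
  size 2 → [1,3]=1  [3,6]=2  [3,8]=2  [5,6]=1  [6,8]=2  [7,8]=1
  size 3 → [1,3,6]=3  [1,3,8]=3  [2,7,8]=1  [3,5,6]=3  [3,6,8]=6  [3,7,8]=3  [4,5,6]=1  [5,6,8]=3  [6,7,8]=3
  size 4 → [0,4,5,6]=1  [1,3,5,6]=6  [1,3,6,8]=12  [1,3,7,8]=6  [2,3,7,8]=4  [2,6,7,8]=4  [3,4,5,6]=4  [3,5,6,8]=12  [3,6,7,8]=12  [4,5,6,8]=4  [5,6,7,8]=6
  size 5 → [0,3,4,5,6]=5  [0,4,5,6,8]=5  [1,2,3,7,8]=10  [1,3,4,5,6]=10  [1,3,5,6,8]=30  [1,3,6,7,8]=30  [2,3,6,7,8]=20  [2,5,6,7,8]=10  [3,4,5,6,8]=20  [3,5,6,7,8]=30  [4,5,6,7,8]=10
  size 6 → [0,1,3,4,5,6]=15  [0,3,4,5,6,8]=30  [0,4,5,6,7,8]=15  [1,2,3,6,7,8]=60  [1,3,4,5,6,8]=60  [1,3,5,6,7,8]=90  [2,3,5,6,7,8]=60  [2,4,5,6,7,8]=20  [3,4,5,6,7,8]=60
  size 7 → [0,1,3,4,5,6,8]=105  [0,2,4,5,6,7,8]=35  [0,3,4,5,6,7,8]=105  [1,2,3,5,6,7,8]=210  [1,3,4,5,6,7,8]=210  [2,3,4,5,6,7,8]=140
  first=0(j) contributes 560
  first=1(m) contributes 280
  first=2(l) contributes 420
|[w]| = 1260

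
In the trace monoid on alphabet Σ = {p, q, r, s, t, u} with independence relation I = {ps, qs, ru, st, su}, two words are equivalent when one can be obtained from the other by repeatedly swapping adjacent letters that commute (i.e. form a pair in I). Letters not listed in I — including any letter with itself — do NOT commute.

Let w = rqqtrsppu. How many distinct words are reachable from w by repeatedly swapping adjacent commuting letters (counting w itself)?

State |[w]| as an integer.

piece 0:r — minimal
piece 1:q rests on {0:r}
piece 2:q rests on {1:q}
piece 3:t rests on {2:q}
piece 4:r rests on {3:t}
piece 5:s rests on {4:r}
piece 6:p rests on {4:r}
piece 7:p rests on {6:p}
piece 8:u rests on {7:p}
minimal pieces: {0:r}
ways to finish when only these pieces remain (= sum over removing one remaining piece with nothing left below it):
  1 left: {5}→1  {8}→1
  2 left: {5,8}→2  {7,8}→1
  3 left: {5,7,8}→3  {6,7,8}→1
  4 left: {5,6,7,8}→4
  5 left: {4,5,6,7,8}→4
  6 left: {3,4,5,6,7,8}→4
  7 left: {2,3,4,5,6,7,8}→4
  placing 0:r first → 4 extensions

4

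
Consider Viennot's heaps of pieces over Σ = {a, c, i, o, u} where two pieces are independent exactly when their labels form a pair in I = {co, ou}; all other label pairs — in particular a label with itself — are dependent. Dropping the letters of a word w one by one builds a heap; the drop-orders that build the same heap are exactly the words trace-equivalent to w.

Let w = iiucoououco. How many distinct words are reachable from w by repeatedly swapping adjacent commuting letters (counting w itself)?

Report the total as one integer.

#0=i has no predecessor
#1=i depends on [0:i]
#2=u depends on [1:i]
#3=c depends on [2:u]
#4=o depends on [1:i]
#5=o depends on [4:o]
#6=u depends on [3:c]
#7=o depends on [5:o]
#8=u depends on [6:u]
#9=c depends on [8:u]
#10=o depends on [7:o]
sources: [0:i]
N(rest) = Σ N(rest − s) over sources s of rest; N(one piece) = 1:
  size 1 → [9]=1  [10]=1
  size 2 → [7,10]=1  [8,9]=1  [9,10]=2
  size 3 → [5,7,10]=1  [6,8,9]=1  [7,9,10]=3  [8,9,10]=3
  size 4 → [3,6,8,9]=1  [4,5,7,10]=1  [5,7,9,10]=4  [6,8,9,10]=4  [7,8,9,10]=6
  size 5 → [2,3,6,8,9]=1  [3,6,8,9,10]=5  [4,5,7,9,10]=5  [5,7,8,9,10]=10  [6,7,8,9,10]=10
  size 6 → [2,3,6,8,9,10]=6  [3,6,7,8,9,10]=15  [4,5,7,8,9,10]=15  [5,6,7,8,9,10]=20
  size 7 → [2,3,6,7,8,9,10]=21  [3,5,6,7,8,9,10]=35  [4,5,6,7,8,9,10]=35
  size 8 → [2,3,5,6,7,8,9,10]=56  [3,4,5,6,7,8,9,10]=70
  size 9 → [2,3,4,5,6,7,8,9,10]=126
  first=0(i) contributes 126

126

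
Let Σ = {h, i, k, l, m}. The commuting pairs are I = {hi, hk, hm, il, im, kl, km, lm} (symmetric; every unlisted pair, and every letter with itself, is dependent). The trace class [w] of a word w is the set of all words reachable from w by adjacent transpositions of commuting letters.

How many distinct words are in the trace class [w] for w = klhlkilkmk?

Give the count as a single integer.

1260

0(k) covers ∅
1(l) covers ∅
2(h) covers 1:l
3(l) covers 2:h
4(k) covers 0:k
5(i) covers 4:k
6(l) covers 3:l
7(k) covers 5:i
8(m) covers ∅
9(k) covers 7:k
floor of heap: 0:k, 1:l, 8:m
completions by unplaced set U, small U first (add the entries for U minus each lowest piece of U):
  |U|=1: {6}:1  {8}:1  {9}:1
  |U|=2: {3,6}:1  {6,8}:2  {6,9}:2  {7,9}:1  {8,9}:2
  |U|=3: {2,3,6}:1  {3,6,8}:3  {3,6,9}:3  {5,7,9}:1  {6,7,9}:3  {6,8,9}:6  {7,8,9}:3
  |U|=4: {1,2,3,6}:1  {2,3,6,8}:4  {2,3,6,9}:4  {3,6,7,9}:6  {3,6,8,9}:12  {4,5,7,9}:1  {5,6,7,9}:4  {5,7,8,9}:4  {6,7,8,9}:12
  |U|=5: {0,4,5,7,9}:1  {1,2,3,6,8}:5  {1,2,3,6,9}:5  {2,3,6,7,9}:10  {2,3,6,8,9}:20  {3,5,6,7,9}:10  {3,6,7,8,9}:30  {4,5,6,7,9}:5  {4,5,7,8,9}:5  {5,6,7,8,9}:20
  |U|=6: {0,4,5,6,7,9}:6  {0,4,5,7,8,9}:6  {1,2,3,6,7,9}:15  {1,2,3,6,8,9}:30  {2,3,5,6,7,9}:20  {2,3,6,7,8,9}:60  {3,4,5,6,7,9}:15  {3,5,6,7,8,9}:60  {4,5,6,7,8,9}:30
  |U|=7: {0,3,4,5,6,7,9}:21  {0,4,5,6,7,8,9}:42  {1,2,3,5,6,7,9}:35  {1,2,3,6,7,8,9}:105  {2,3,4,5,6,7,9}:35  {2,3,5,6,7,8,9}:140  {3,4,5,6,7,8,9}:105
  |U|=8: {0,2,3,4,5,6,7,9}:56  {0,3,4,5,6,7,8,9}:168  {1,2,3,4,5,6,7,9}:70  {1,2,3,5,6,7,8,9}:280  {2,3,4,5,6,7,8,9}:280
  start at 0(k): 630
  start at 1(l): 504
  start at 8(m): 126
sum over floor = 1260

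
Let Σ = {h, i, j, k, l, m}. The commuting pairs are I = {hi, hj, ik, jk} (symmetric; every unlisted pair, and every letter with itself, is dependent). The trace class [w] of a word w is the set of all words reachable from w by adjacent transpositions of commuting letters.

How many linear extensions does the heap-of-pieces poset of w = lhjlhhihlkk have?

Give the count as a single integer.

8

drop 0:l onto floor
drop 1:h onto {0:l}
drop 2:j onto {0:l}
drop 3:l onto {1:h, 2:j}
drop 4:h onto {3:l}
drop 5:h onto {4:h}
drop 6:i onto {3:l}
drop 7:h onto {5:h}
drop 8:l onto {6:i, 7:h}
drop 9:k onto {8:l}
drop 10:k onto {9:k}
ground layer = {0:l}
drop-orders for the pieces not yet dropped (sum over which currently-grounded one goes next):
  1 to go: {10} 1
  2 to go: {9,10} 1
  3 to go: {8,9,10} 1
  4 to go: {6,8,9,10} 1  {7,8,9,10} 1
  5 to go: {5,7,8,9,10} 1  {6,7,8,9,10} 2
  6 to go: {4,5,7,8,9,10} 1  {5,6,7,8,9,10} 3
  7 to go: {4,5,6,7,8,9,10} 4
  8 to go: {3,4,5,6,7,8,9,10} 4
  9 to go: {1,3,4,5,6,7,8,9,10} 4  {2,3,4,5,6,7,8,9,10} 4
  if 0:l drops first: 8 orders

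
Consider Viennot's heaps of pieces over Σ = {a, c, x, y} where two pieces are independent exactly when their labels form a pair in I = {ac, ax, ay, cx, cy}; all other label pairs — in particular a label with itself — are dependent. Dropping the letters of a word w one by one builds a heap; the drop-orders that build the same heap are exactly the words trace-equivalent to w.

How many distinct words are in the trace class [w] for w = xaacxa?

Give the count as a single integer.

60

0(x) covers ∅
1(a) covers ∅
2(a) covers 1:a
3(c) covers ∅
4(x) covers 0:x
5(a) covers 2:a
floor of heap: 0:x, 1:a, 3:c
completions by unplaced set U, small U first (add the entries for U minus each lowest piece of U):
  |U|=1: {3}:1  {4}:1  {5}:1
  |U|=2: {0,4}:1  {2,5}:1  {3,4}:2  {3,5}:2  {4,5}:2
  |U|=3: {0,3,4}:3  {0,4,5}:3  {1,2,5}:1  {2,3,5}:3  {2,4,5}:3  {3,4,5}:6
  |U|=4: {0,2,4,5}:6  {0,3,4,5}:12  {1,2,3,5}:4  {1,2,4,5}:4  {2,3,4,5}:12
  start at 0(x): 20
  start at 1(a): 30
  start at 3(c): 10
sum over floor = 60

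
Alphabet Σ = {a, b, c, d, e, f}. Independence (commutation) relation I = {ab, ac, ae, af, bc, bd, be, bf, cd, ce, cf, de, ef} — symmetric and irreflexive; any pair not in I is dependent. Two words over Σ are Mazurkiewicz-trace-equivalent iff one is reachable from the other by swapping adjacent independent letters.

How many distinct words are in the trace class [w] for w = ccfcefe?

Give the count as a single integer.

210

drop 0:c onto floor
drop 1:c onto {0:c}
drop 2:f onto floor
drop 3:c onto {1:c}
drop 4:e onto floor
drop 5:f onto {2:f}
drop 6:e onto {4:e}
ground layer = {0:c, 2:f, 4:e}
drop-orders for the pieces not yet dropped (sum over which currently-grounded one goes next):
  1 to go: {3} 1  {5} 1  {6} 1
  2 to go: {1,3} 1  {2,5} 1  {3,5} 2  {3,6} 2  {4,6} 1  {5,6} 2
  3 to go: {0,1,3} 1  {1,3,5} 3  {1,3,6} 3  {2,3,5} 3  {2,5,6} 3  {3,4,6} 3  {3,5,6} 6  {4,5,6} 3
  4 to go: {0,1,3,5} 4  {0,1,3,6} 4  {1,2,3,5} 6  {1,3,4,6} 6  {1,3,5,6} 12  {2,3,5,6} 12  {2,4,5,6} 6  {3,4,5,6} 12
  5 to go: {0,1,2,3,5} 10  {0,1,3,4,6} 10  {0,1,3,5,6} 20  {1,2,3,5,6} 30  {1,3,4,5,6} 30  {2,3,4,5,6} 30
  if 0:c drops first: 90 orders
  if 2:f drops first: 60 orders
  if 4:e drops first: 60 orders
heap linearizations: 210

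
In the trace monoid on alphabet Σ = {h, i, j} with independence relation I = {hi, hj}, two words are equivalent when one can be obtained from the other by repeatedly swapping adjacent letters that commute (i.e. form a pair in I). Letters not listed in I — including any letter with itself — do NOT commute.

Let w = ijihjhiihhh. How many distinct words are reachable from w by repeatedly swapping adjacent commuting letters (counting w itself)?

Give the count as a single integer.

462

#0=i has no predecessor
#1=j depends on [0:i]
#2=i depends on [1:j]
#3=h has no predecessor
#4=j depends on [2:i]
#5=h depends on [3:h]
#6=i depends on [4:j]
#7=i depends on [6:i]
#8=h depends on [5:h]
#9=h depends on [8:h]
#10=h depends on [9:h]
sources: [0:i, 3:h]
N(rest) = Σ N(rest − s) over sources s of rest; N(one piece) = 1:
  size 1 → [7]=1  [10]=1
  size 2 → [6,7]=1  [7,10]=2  [9,10]=1
  size 3 → [4,6,7]=1  [6,7,10]=3  [7,9,10]=3  [8,9,10]=1
  size 4 → [2,4,6,7]=1  [4,6,7,10]=4  [5,8,9,10]=1  [6,7,9,10]=6  [7,8,9,10]=4
  size 5 → [1,2,4,6,7]=1  [2,4,6,7,10]=5  [3,5,8,9,10]=1  [4,6,7,9,10]=10  [5,7,8,9,10]=5  [6,7,8,9,10]=10
  size 6 → [0,1,2,4,6,7]=1  [1,2,4,6,7,10]=6  [2,4,6,7,9,10]=15  [3,5,7,8,9,10]=6  [4,6,7,8,9,10]=20  [5,6,7,8,9,10]=15
  size 7 → [0,1,2,4,6,7,10]=7  [1,2,4,6,7,9,10]=21  [2,4,6,7,8,9,10]=35  [3,5,6,7,8,9,10]=21  [4,5,6,7,8,9,10]=35
  size 8 → [0,1,2,4,6,7,9,10]=28  [1,2,4,6,7,8,9,10]=56  [2,4,5,6,7,8,9,10]=70  [3,4,5,6,7,8,9,10]=56
  size 9 → [0,1,2,4,6,7,8,9,10]=84  [1,2,4,5,6,7,8,9,10]=126  [2,3,4,5,6,7,8,9,10]=126
  first=0(i) contributes 252
  first=3(h) contributes 210
|[w]| = 462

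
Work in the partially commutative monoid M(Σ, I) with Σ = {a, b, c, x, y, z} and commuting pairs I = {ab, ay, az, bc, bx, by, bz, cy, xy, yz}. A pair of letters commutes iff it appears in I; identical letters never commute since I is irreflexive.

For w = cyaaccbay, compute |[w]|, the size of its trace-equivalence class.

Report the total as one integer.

252

0(c) covers ∅
1(y) covers ∅
2(a) covers 0:c
3(a) covers 2:a
4(c) covers 3:a
5(c) covers 4:c
6(b) covers ∅
7(a) covers 5:c
8(y) covers 1:y
floor of heap: 0:c, 1:y, 6:b
completions by unplaced set U, small U first (add the entries for U minus each lowest piece of U):
  |U|=1: {6}:1  {7}:1  {8}:1
  |U|=2: {1,8}:1  {5,7}:1  {6,7}:2  {6,8}:2  {7,8}:2
  |U|=3: {1,6,8}:3  {1,7,8}:3  {4,5,7}:1  {5,6,7}:3  {5,7,8}:3  {6,7,8}:6
  |U|=4: {1,5,7,8}:6  {1,6,7,8}:12  {3,4,5,7}:1  {4,5,6,7}:4  {4,5,7,8}:4  {5,6,7,8}:12
  |U|=5: {1,4,5,7,8}:10  {1,5,6,7,8}:30  {2,3,4,5,7}:1  {3,4,5,6,7}:5  {3,4,5,7,8}:5  {4,5,6,7,8}:20
  |U|=6: {0,2,3,4,5,7}:1  {1,3,4,5,7,8}:15  {1,4,5,6,7,8}:60  {2,3,4,5,6,7}:6  {2,3,4,5,7,8}:6  {3,4,5,6,7,8}:30
  |U|=7: {0,2,3,4,5,6,7}:7  {0,2,3,4,5,7,8}:7  {1,2,3,4,5,7,8}:21  {1,3,4,5,6,7,8}:105  {2,3,4,5,6,7,8}:42
  start at 0(c): 168
  start at 1(y): 56
  start at 6(b): 28
sum over floor = 252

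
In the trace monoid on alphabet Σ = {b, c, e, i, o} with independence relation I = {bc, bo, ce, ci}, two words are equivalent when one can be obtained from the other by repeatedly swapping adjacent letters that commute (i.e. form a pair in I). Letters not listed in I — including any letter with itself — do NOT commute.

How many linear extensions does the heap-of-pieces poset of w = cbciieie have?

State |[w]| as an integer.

28

0(c) covers ∅
1(b) covers ∅
2(c) covers 0:c
3(i) covers 1:b
4(i) covers 3:i
5(e) covers 4:i
6(i) covers 5:e
7(e) covers 6:i
floor of heap: 0:c, 1:b
completions by unplaced set U, small U first (add the entries for U minus each lowest piece of U):
  |U|=1: {2}:1  {7}:1
  |U|=2: {0,2}:1  {2,7}:2  {6,7}:1
  |U|=3: {0,2,7}:3  {2,6,7}:3  {5,6,7}:1
  |U|=4: {0,2,6,7}:6  {2,5,6,7}:4  {4,5,6,7}:1
  |U|=5: {0,2,5,6,7}:10  {2,4,5,6,7}:5  {3,4,5,6,7}:1
  |U|=6: {0,2,4,5,6,7}:15  {1,3,4,5,6,7}:1  {2,3,4,5,6,7}:6
  start at 0(c): 7
  start at 1(b): 21
sum over floor = 28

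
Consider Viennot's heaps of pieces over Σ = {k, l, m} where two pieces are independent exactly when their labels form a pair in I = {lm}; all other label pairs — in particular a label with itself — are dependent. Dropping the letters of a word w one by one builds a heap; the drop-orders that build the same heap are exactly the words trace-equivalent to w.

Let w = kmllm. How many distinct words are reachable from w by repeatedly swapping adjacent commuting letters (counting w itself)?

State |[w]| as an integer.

6

0(k) covers ∅
1(m) covers 0:k
2(l) covers 0:k
3(l) covers 2:l
4(m) covers 1:m
floor of heap: 0:k
completions by unplaced set U, small U first (add the entries for U minus each lowest piece of U):
  |U|=1: {3}:1  {4}:1
  |U|=2: {1,4}:1  {2,3}:1  {3,4}:2
  |U|=3: {1,3,4}:3  {2,3,4}:3
  start at 0(k): 6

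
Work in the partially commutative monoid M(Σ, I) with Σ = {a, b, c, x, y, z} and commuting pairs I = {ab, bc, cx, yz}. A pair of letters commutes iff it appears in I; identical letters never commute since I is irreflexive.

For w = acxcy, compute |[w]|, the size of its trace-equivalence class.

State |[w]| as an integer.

drop 0:a onto floor
drop 1:c onto {0:a}
drop 2:x onto {0:a}
drop 3:c onto {1:c}
drop 4:y onto {2:x, 3:c}
ground layer = {0:a}
drop-orders for the pieces not yet dropped (sum over which currently-grounded one goes next):
  1 to go: {4} 1
  2 to go: {2,4} 1  {3,4} 1
  3 to go: {1,3,4} 1  {2,3,4} 2
  if 0:a drops first: 3 orders

3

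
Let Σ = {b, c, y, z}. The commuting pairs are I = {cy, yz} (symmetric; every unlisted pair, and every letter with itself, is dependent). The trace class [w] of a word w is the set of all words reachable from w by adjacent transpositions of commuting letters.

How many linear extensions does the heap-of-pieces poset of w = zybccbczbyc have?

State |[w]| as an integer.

4

piece 0:z — minimal
piece 1:y — minimal
piece 2:b rests on {0:z, 1:y}
piece 3:c rests on {2:b}
piece 4:c rests on {3:c}
piece 5:b rests on {4:c}
piece 6:c rests on {5:b}
piece 7:z rests on {6:c}
piece 8:b rests on {7:z}
piece 9:y rests on {8:b}
piece 10:c rests on {8:b}
minimal pieces: {0:z, 1:y}
ways to finish when only these pieces remain (= sum over removing one remaining piece with nothing left below it):
  1 left: {9}→1  {10}→1
  2 left: {9,10}→2
  3 left: {8,9,10}→2
  4 left: {7,8,9,10}→2
  5 left: {6,7,8,9,10}→2
  6 left: {5,6,7,8,9,10}→2
  7 left: {4,5,6,7,8,9,10}→2
  8 left: {3,4,5,6,7,8,9,10}→2
  9 left: {2,3,4,5,6,7,8,9,10}→2
  placing 0:z first → 2 extensions
  placing 1:y first → 2 extensions
total linear extensions = 4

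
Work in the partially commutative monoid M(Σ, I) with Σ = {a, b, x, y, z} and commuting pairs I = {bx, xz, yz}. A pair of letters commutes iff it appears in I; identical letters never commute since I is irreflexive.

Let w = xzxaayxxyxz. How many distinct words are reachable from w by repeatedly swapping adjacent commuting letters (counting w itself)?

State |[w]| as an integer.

18

0(x) covers ∅
1(z) covers ∅
2(x) covers 0:x
3(a) covers 1:z, 2:x
4(a) covers 3:a
5(y) covers 4:a
6(x) covers 5:y
7(x) covers 6:x
8(y) covers 7:x
9(x) covers 8:y
10(z) covers 4:a
floor of heap: 0:x, 1:z
completions by unplaced set U, small U first (add the entries for U minus each lowest piece of U):
  |U|=1: {9}:1  {10}:1
  |U|=2: {8,9}:1  {9,10}:2
  |U|=3: {7,8,9}:1  {8,9,10}:3
  |U|=4: {6,7,8,9}:1  {7,8,9,10}:4
  |U|=5: {5,6,7,8,9}:1  {6,7,8,9,10}:5
  |U|=6: {5,6,7,8,9,10}:6
  |U|=7: {4,5,6,7,8,9,10}:6
  |U|=8: {3,4,5,6,7,8,9,10}:6
  |U|=9: {1,3,4,5,6,7,8,9,10}:6  {2,3,4,5,6,7,8,9,10}:6
  start at 0(x): 12
  start at 1(z): 6
sum over floor = 18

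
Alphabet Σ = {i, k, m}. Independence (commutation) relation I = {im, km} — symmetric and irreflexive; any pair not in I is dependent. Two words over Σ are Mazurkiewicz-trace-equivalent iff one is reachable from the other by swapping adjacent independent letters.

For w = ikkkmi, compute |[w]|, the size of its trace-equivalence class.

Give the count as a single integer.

piece 0:i — minimal
piece 1:k rests on {0:i}
piece 2:k rests on {1:k}
piece 3:k rests on {2:k}
piece 4:m — minimal
piece 5:i rests on {3:k}
minimal pieces: {0:i, 4:m}
ways to finish when only these pieces remain (= sum over removing one remaining piece with nothing left below it):
  1 left: {4}→1  {5}→1
  2 left: {3,5}→1  {4,5}→2
  3 left: {2,3,5}→1  {3,4,5}→3
  4 left: {1,2,3,5}→1  {2,3,4,5}→4
  placing 0:i first → 5 extensions
  placing 4:m first → 1 extensions
total linear extensions = 6

6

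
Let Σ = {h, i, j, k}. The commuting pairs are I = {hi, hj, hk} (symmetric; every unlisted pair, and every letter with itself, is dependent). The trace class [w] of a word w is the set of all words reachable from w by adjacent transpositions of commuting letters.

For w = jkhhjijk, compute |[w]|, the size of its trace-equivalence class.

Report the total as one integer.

piece 0:j — minimal
piece 1:k rests on {0:j}
piece 2:h — minimal
piece 3:h rests on {2:h}
piece 4:j rests on {1:k}
piece 5:i rests on {4:j}
piece 6:j rests on {5:i}
piece 7:k rests on {6:j}
minimal pieces: {0:j, 2:h}
ways to finish when only these pieces remain (= sum over removing one remaining piece with nothing left below it):
  1 left: {3}→1  {7}→1
  2 left: {2,3}→1  {3,7}→2  {6,7}→1
  3 left: {2,3,7}→3  {3,6,7}→3  {5,6,7}→1
  4 left: {2,3,6,7}→6  {3,5,6,7}→4  {4,5,6,7}→1
  5 left: {1,4,5,6,7}→1  {2,3,5,6,7}→10  {3,4,5,6,7}→5
  6 left: {0,1,4,5,6,7}→1  {1,3,4,5,6,7}→6  {2,3,4,5,6,7}→15
  placing 0:j first → 21 extensions
  placing 2:h first → 7 extensions
total linear extensions = 28

28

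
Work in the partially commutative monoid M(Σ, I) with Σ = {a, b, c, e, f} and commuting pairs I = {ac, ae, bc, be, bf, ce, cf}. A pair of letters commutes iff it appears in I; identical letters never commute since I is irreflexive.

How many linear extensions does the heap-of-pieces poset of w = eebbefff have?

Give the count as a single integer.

28

drop 0:e onto floor
drop 1:e onto {0:e}
drop 2:b onto floor
drop 3:b onto {2:b}
drop 4:e onto {1:e}
drop 5:f onto {4:e}
drop 6:f onto {5:f}
drop 7:f onto {6:f}
ground layer = {0:e, 2:b}
drop-orders for the pieces not yet dropped (sum over which currently-grounded one goes next):
  1 to go: {3} 1  {7} 1
  2 to go: {2,3} 1  {3,7} 2  {6,7} 1
  3 to go: {2,3,7} 3  {3,6,7} 3  {5,6,7} 1
  4 to go: {2,3,6,7} 6  {3,5,6,7} 4  {4,5,6,7} 1
  5 to go: {1,4,5,6,7} 1  {2,3,5,6,7} 10  {3,4,5,6,7} 5
  6 to go: {0,1,4,5,6,7} 1  {1,3,4,5,6,7} 6  {2,3,4,5,6,7} 15
  if 0:e drops first: 21 orders
  if 2:b drops first: 7 orders
heap linearizations: 28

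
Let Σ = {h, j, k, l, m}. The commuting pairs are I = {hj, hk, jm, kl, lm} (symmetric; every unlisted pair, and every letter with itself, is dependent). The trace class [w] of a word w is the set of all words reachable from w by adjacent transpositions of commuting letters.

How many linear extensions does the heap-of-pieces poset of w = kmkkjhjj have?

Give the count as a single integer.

0(k) covers ∅
1(m) covers 0:k
2(k) covers 1:m
3(k) covers 2:k
4(j) covers 3:k
5(h) covers 1:m
6(j) covers 4:j
7(j) covers 6:j
floor of heap: 0:k
completions by unplaced set U, small U first (add the entries for U minus each lowest piece of U):
  |U|=1: {5}:1  {7}:1
  |U|=2: {5,7}:2  {6,7}:1
  |U|=3: {4,6,7}:1  {5,6,7}:3
  |U|=4: {3,4,6,7}:1  {4,5,6,7}:4
  |U|=5: {2,3,4,6,7}:1  {3,4,5,6,7}:5
  |U|=6: {2,3,4,5,6,7}:6
  start at 0(k): 6

6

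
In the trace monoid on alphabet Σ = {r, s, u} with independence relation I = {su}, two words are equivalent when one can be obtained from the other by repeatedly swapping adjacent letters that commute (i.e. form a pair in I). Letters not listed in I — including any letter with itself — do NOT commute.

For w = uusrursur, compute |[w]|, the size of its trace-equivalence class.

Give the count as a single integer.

#0=u has no predecessor
#1=u depends on [0:u]
#2=s has no predecessor
#3=r depends on [1:u, 2:s]
#4=u depends on [3:r]
#5=r depends on [4:u]
#6=s depends on [5:r]
#7=u depends on [5:r]
#8=r depends on [6:s, 7:u]
sources: [0:u, 2:s]
N(rest) = Σ N(rest − s) over sources s of rest; N(one piece) = 1:
  size 1 → [8]=1
  size 2 → [6,8]=1  [7,8]=1
  size 3 → [6,7,8]=2
  size 4 → [5,6,7,8]=2
  size 5 → [4,5,6,7,8]=2
  size 6 → [3,4,5,6,7,8]=2
  size 7 → [1,3,4,5,6,7,8]=2  [2,3,4,5,6,7,8]=2
  first=0(u) contributes 4
  first=2(s) contributes 2
|[w]| = 6

6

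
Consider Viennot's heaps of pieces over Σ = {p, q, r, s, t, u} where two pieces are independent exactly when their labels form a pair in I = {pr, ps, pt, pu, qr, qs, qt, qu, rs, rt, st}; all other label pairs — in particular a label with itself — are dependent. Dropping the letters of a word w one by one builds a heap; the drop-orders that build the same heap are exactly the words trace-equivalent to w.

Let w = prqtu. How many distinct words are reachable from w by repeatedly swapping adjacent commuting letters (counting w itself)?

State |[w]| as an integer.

20

#0=p has no predecessor
#1=r has no predecessor
#2=q depends on [0:p]
#3=t has no predecessor
#4=u depends on [1:r, 3:t]
sources: [0:p, 1:r, 3:t]
N(rest) = Σ N(rest − s) over sources s of rest; N(one piece) = 1:
  size 1 → [2]=1  [4]=1
  size 2 → [0,2]=1  [1,4]=1  [2,4]=2  [3,4]=1
  size 3 → [0,2,4]=3  [1,2,4]=3  [1,3,4]=2  [2,3,4]=3
  first=0(p) contributes 8
  first=1(r) contributes 6
  first=3(t) contributes 6
|[w]| = 20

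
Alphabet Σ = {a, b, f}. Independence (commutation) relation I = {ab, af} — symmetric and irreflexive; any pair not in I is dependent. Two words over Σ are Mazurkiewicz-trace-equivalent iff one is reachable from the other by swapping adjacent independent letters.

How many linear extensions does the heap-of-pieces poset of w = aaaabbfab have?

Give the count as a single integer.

126

drop 0:a onto floor
drop 1:a onto {0:a}
drop 2:a onto {1:a}
drop 3:a onto {2:a}
drop 4:b onto floor
drop 5:b onto {4:b}
drop 6:f onto {5:b}
drop 7:a onto {3:a}
drop 8:b onto {6:f}
ground layer = {0:a, 4:b}
drop-orders for the pieces not yet dropped (sum over which currently-grounded one goes next):
  1 to go: {7} 1  {8} 1
  2 to go: {3,7} 1  {6,8} 1  {7,8} 2
  3 to go: {2,3,7} 1  {3,7,8} 3  {5,6,8} 1  {6,7,8} 3
  4 to go: {1,2,3,7} 1  {2,3,7,8} 4  {3,6,7,8} 6  {4,5,6,8} 1  {5,6,7,8} 4
  5 to go: {0,1,2,3,7} 1  {1,2,3,7,8} 5  {2,3,6,7,8} 10  {3,5,6,7,8} 10  {4,5,6,7,8} 5
  6 to go: {0,1,2,3,7,8} 6  {1,2,3,6,7,8} 15  {2,3,5,6,7,8} 20  {3,4,5,6,7,8} 15
  7 to go: {0,1,2,3,6,7,8} 21  {1,2,3,5,6,7,8} 35  {2,3,4,5,6,7,8} 35
  if 0:a drops first: 70 orders
  if 4:b drops first: 56 orders
heap linearizations: 126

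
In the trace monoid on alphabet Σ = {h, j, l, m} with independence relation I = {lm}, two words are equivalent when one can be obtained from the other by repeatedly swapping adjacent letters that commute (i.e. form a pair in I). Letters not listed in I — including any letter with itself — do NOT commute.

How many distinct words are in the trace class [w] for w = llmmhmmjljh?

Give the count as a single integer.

6

0(l) covers ∅
1(l) covers 0:l
2(m) covers ∅
3(m) covers 2:m
4(h) covers 1:l, 3:m
5(m) covers 4:h
6(m) covers 5:m
7(j) covers 6:m
8(l) covers 7:j
9(j) covers 8:l
10(h) covers 9:j
floor of heap: 0:l, 2:m
completions by unplaced set U, small U first (add the entries for U minus each lowest piece of U):
  |U|=1: {10}:1
  |U|=2: {9,10}:1
  |U|=3: {8,9,10}:1
  |U|=4: {7,8,9,10}:1
  |U|=5: {6,7,8,9,10}:1
  |U|=6: {5,6,7,8,9,10}:1
  |U|=7: {4,5,6,7,8,9,10}:1
  |U|=8: {1,4,5,6,7,8,9,10}:1  {3,4,5,6,7,8,9,10}:1
  |U|=9: {0,1,4,5,6,7,8,9,10}:1  {1,3,4,5,6,7,8,9,10}:2  {2,3,4,5,6,7,8,9,10}:1
  start at 0(l): 3
  start at 2(m): 3
sum over floor = 6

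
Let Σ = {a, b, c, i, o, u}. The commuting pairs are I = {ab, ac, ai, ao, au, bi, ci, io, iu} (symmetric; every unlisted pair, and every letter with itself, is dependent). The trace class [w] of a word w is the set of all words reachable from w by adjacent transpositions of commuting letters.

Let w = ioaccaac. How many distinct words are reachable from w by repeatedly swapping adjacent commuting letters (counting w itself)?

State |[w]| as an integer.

piece 0:i — minimal
piece 1:o — minimal
piece 2:a — minimal
piece 3:c rests on {1:o}
piece 4:c rests on {3:c}
piece 5:a rests on {2:a}
piece 6:a rests on {5:a}
piece 7:c rests on {4:c}
minimal pieces: {0:i, 1:o, 2:a}
ways to finish when only these pieces remain (= sum over removing one remaining piece with nothing left below it):
  1 left: {0}→1  {6}→1  {7}→1
  2 left: {0,6}→2  {0,7}→2  {4,7}→1  {5,6}→1  {6,7}→2
  3 left: {0,4,7}→3  {0,5,6}→3  {0,6,7}→6  {2,5,6}→1  {3,4,7}→1  {4,6,7}→3  {5,6,7}→3
  4 left: {0,2,5,6}→4  {0,3,4,7}→4  {0,4,6,7}→12  {0,5,6,7}→12  {1,3,4,7}→1  {2,5,6,7}→4  {3,4,6,7}→4  {4,5,6,7}→6
  5 left: {0,1,3,4,7}→5  {0,2,5,6,7}→20  {0,3,4,6,7}→20  {0,4,5,6,7}→30  {1,3,4,6,7}→5  {2,4,5,6,7}→10  {3,4,5,6,7}→10
  6 left: {0,1,3,4,6,7}→30  {0,2,4,5,6,7}→60  {0,3,4,5,6,7}→60  {1,3,4,5,6,7}→15  {2,3,4,5,6,7}→20
  placing 0:i first → 35 extensions
  placing 1:o first → 140 extensions
  placing 2:a first → 105 extensions
total linear extensions = 280

280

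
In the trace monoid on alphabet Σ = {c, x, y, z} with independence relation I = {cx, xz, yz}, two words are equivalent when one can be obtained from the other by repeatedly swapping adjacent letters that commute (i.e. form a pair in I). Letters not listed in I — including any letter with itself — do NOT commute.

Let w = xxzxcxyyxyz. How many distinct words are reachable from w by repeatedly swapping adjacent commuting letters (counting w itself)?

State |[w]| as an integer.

95

#0=x has no predecessor
#1=x depends on [0:x]
#2=z has no predecessor
#3=x depends on [1:x]
#4=c depends on [2:z]
#5=x depends on [3:x]
#6=y depends on [4:c, 5:x]
#7=y depends on [6:y]
#8=x depends on [7:y]
#9=y depends on [8:x]
#10=z depends on [4:c]
sources: [0:x, 2:z]
N(rest) = Σ N(rest − s) over sources s of rest; N(one piece) = 1:
  size 1 → [9]=1  [10]=1
  size 2 → [8,9]=1  [9,10]=2
  size 3 → [7,8,9]=1  [8,9,10]=3
  size 4 → [6,7,8,9]=1  [7,8,9,10]=4
  size 5 → [5,6,7,8,9]=1  [6,7,8,9,10]=5
  size 6 → [3,5,6,7,8,9]=1  [4,6,7,8,9,10]=5  [5,6,7,8,9,10]=6
  size 7 → [1,3,5,6,7,8,9]=1  [2,4,6,7,8,9,10]=5  [3,5,6,7,8,9,10]=7  [4,5,6,7,8,9,10]=11
  size 8 → [0,1,3,5,6,7,8,9]=1  [1,3,5,6,7,8,9,10]=8  [2,4,5,6,7,8,9,10]=16  [3,4,5,6,7,8,9,10]=18
  size 9 → [0,1,3,5,6,7,8,9,10]=9  [1,3,4,5,6,7,8,9,10]=26  [2,3,4,5,6,7,8,9,10]=34
  first=0(x) contributes 60
  first=2(z) contributes 35
|[w]| = 95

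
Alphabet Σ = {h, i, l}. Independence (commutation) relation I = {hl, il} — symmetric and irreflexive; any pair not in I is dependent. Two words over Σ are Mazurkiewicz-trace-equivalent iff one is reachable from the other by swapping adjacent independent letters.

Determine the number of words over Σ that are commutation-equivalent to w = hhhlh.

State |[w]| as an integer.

#0=h has no predecessor
#1=h depends on [0:h]
#2=h depends on [1:h]
#3=l has no predecessor
#4=h depends on [2:h]
sources: [0:h, 3:l]
N(rest) = Σ N(rest − s) over sources s of rest; N(one piece) = 1:
  size 1 → [3]=1  [4]=1
  size 2 → [2,4]=1  [3,4]=2
  size 3 → [1,2,4]=1  [2,3,4]=3
  first=0(h) contributes 4
  first=3(l) contributes 1
|[w]| = 5

5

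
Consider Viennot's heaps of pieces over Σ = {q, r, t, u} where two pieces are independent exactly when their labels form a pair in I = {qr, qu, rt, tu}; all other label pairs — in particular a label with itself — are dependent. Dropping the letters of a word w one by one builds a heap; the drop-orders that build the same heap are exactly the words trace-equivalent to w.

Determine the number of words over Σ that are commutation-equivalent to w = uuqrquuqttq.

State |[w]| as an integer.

462

piece 0:u — minimal
piece 1:u rests on {0:u}
piece 2:q — minimal
piece 3:r rests on {1:u}
piece 4:q rests on {2:q}
piece 5:u rests on {3:r}
piece 6:u rests on {5:u}
piece 7:q rests on {4:q}
piece 8:t rests on {7:q}
piece 9:t rests on {8:t}
piece 10:q rests on {9:t}
minimal pieces: {0:u, 2:q}
ways to finish when only these pieces remain (= sum over removing one remaining piece with nothing left below it):
  1 left: {6}→1  {10}→1
  2 left: {5,6}→1  {6,10}→2  {9,10}→1
  3 left: {3,5,6}→1  {5,6,10}→3  {6,9,10}→3  {8,9,10}→1
  4 left: {1,3,5,6}→1  {3,5,6,10}→4  {5,6,9,10}→6  {6,8,9,10}→4  {7,8,9,10}→1
  5 left: {0,1,3,5,6}→1  {1,3,5,6,10}→5  {3,5,6,9,10}→10  {4,7,8,9,10}→1  {5,6,8,9,10}→10  {6,7,8,9,10}→5
  6 left: {0,1,3,5,6,10}→6  {1,3,5,6,9,10}→15  {2,4,7,8,9,10}→1  {3,5,6,8,9,10}→20  {4,6,7,8,9,10}→6  {5,6,7,8,9,10}→15
  7 left: {0,1,3,5,6,9,10}→21  {1,3,5,6,8,9,10}→35  {2,4,6,7,8,9,10}→7  {3,5,6,7,8,9,10}→35  {4,5,6,7,8,9,10}→21
  8 left: {0,1,3,5,6,8,9,10}→56  {1,3,5,6,7,8,9,10}→70  {2,4,5,6,7,8,9,10}→28  {3,4,5,6,7,8,9,10}→56
  9 left: {0,1,3,5,6,7,8,9,10}→126  {1,3,4,5,6,7,8,9,10}→126  {2,3,4,5,6,7,8,9,10}→84
  placing 0:u first → 210 extensions
  placing 2:q first → 252 extensions
total linear extensions = 462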